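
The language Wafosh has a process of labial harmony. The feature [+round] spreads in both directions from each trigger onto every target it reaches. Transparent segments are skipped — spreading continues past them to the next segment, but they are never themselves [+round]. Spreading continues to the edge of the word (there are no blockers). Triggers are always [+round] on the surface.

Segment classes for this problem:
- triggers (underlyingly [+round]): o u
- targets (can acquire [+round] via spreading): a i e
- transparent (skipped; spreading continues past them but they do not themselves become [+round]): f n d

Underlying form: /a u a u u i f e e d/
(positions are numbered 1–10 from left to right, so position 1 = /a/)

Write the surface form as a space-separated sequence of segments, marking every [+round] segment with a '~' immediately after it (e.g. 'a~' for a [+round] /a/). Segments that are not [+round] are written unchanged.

From /u/ at 2 rightward: 3 /a/ → [+round]; 4 /u/ is itself a trigger — this domain ends here.
From /u/ at 2 leftward: 1 /a/ → [+round]; word edge.
From /u/ at 4 rightward: 5 /u/ is itself a trigger — this domain ends here.
From /u/ at 4 leftward: 3 /a/ → [+round]; 2 /u/ is itself a trigger — this domain ends here.
From /u/ at 5 rightward: 6 /i/ → [+round]; 7 /f/ transparent; 8 /e/ → [+round]; 9 /e/ → [+round]; 10 /d/ transparent; word edge.
From /u/ at 5 leftward: 4 /u/ is itself a trigger — this domain ends here.
[+round] positions on the surface: 1 2 3 4 5 6 8 9.

a~ u~ a~ u~ u~ i~ f e~ e~ d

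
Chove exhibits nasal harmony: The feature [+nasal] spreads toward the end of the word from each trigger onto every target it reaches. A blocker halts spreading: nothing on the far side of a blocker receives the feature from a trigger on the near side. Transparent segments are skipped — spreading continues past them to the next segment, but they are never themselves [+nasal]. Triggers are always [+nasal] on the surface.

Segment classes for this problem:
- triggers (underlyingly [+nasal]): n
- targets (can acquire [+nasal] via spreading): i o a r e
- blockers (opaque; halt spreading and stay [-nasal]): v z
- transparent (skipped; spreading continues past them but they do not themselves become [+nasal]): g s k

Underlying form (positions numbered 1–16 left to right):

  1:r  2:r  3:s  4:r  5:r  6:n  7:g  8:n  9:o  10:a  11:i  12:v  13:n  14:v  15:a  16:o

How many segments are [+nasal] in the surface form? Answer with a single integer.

From /n/ at 6 rightward: 7 /g/ transparent; 8 /n/ is itself a trigger — this domain ends here.
From /n/ at 8 rightward: 9 /o/ → [+nasal]; 10 /a/ → [+nasal]; 11 /i/ → [+nasal]; 12 /v/ blocks.
From /n/ at 13 rightward: 14 /v/ blocks.
Targets with no active source: positions 1 2 4 5 15 16 stay [-nasal].
[+nasal] positions on the surface: 6 8 9 10 11 13.

6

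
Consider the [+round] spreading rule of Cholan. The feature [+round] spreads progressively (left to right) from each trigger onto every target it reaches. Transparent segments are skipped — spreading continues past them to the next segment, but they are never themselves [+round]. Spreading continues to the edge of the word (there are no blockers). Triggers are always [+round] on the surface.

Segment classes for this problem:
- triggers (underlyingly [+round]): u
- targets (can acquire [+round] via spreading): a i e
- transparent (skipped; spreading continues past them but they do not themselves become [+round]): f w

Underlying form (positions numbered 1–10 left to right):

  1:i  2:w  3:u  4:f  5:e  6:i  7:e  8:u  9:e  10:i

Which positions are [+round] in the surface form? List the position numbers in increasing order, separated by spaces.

From /u/ at 3 rightward: 4 /f/ transparent; 5 /e/ → [+round]; 6 /i/ → [+round]; 7 /e/ → [+round]; 8 /u/ is itself a trigger — this domain ends here.
From /u/ at 8 rightward: 9 /e/ → [+round]; 10 /i/ → [+round]; word edge.
Target with no active source: position 1 stays [-round].

3 5 6 7 8 9 10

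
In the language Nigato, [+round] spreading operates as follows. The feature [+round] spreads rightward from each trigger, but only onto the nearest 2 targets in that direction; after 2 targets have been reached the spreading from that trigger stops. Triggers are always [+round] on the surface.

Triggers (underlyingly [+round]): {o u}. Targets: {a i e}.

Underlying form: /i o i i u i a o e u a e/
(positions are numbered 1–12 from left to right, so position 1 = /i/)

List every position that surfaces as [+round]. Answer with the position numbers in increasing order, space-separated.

From /o/ at 2 rightward: 3 /i/ → [+round]; 4 /i/ → [+round]; bound reached.
From /u/ at 5 rightward: 6 /i/ → [+round]; 7 /a/ → [+round]; bound reached.
From /o/ at 8 rightward: 9 /e/ → [+round]; 10 /u/ is itself a trigger — this domain ends here.
From /u/ at 10 rightward: 11 /a/ → [+round]; 12 /e/ → [+round]; bound reached.
Target with no active source: position 1 stays [-round].

2 3 4 5 6 7 8 9 10 11 12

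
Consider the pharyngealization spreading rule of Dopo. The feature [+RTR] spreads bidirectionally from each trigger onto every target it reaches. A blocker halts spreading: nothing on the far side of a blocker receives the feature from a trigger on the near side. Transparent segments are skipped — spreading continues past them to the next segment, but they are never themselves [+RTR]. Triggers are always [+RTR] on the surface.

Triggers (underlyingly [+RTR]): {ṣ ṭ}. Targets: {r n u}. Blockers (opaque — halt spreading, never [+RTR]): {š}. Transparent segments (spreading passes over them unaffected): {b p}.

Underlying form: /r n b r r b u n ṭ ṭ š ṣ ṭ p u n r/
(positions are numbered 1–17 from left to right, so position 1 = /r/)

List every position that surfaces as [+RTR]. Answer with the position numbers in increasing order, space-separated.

From /ṭ/ at 9 rightward: 10 /ṭ/ is itself a trigger — this domain ends here.
From /ṭ/ at 9 leftward: 8 /n/ → [+RTR]; 7 /u/ → [+RTR]; 6 /b/ transparent; 5 /r/ → [+RTR]; 4 /r/ → [+RTR]; 3 /b/ transparent; 2 /n/ → [+RTR]; 1 /r/ → [+RTR]; word edge.
From /ṭ/ at 10 rightward: 11 /š/ blocks.
From /ṭ/ at 10 leftward: 9 /ṭ/ is itself a trigger — this domain ends here.
From /ṣ/ at 12 rightward: 13 /ṭ/ is itself a trigger — this domain ends here.
From /ṣ/ at 12 leftward: 11 /š/ blocks.
From /ṭ/ at 13 rightward: 14 /p/ transparent; 15 /u/ → [+RTR]; 16 /n/ → [+RTR]; 17 /r/ → [+RTR]; word edge.
From /ṭ/ at 13 leftward: 12 /ṣ/ is itself a trigger — this domain ends here.

1 2 4 5 7 8 9 10 12 13 15 16 17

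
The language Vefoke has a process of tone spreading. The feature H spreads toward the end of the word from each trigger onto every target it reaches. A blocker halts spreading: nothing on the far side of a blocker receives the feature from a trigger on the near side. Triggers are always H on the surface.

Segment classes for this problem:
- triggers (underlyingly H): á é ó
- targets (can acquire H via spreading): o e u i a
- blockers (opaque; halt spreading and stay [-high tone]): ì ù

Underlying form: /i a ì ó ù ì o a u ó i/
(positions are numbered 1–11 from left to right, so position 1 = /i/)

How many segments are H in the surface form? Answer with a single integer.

3

From /ó/ at 4 rightward: 5 /ù/ blocks.
From /ó/ at 10 rightward: 11 /i/ → H; word edge.
Targets with no active source: positions 1 2 7 8 9 stay [-high tone].
H positions on the surface: 4 10 11.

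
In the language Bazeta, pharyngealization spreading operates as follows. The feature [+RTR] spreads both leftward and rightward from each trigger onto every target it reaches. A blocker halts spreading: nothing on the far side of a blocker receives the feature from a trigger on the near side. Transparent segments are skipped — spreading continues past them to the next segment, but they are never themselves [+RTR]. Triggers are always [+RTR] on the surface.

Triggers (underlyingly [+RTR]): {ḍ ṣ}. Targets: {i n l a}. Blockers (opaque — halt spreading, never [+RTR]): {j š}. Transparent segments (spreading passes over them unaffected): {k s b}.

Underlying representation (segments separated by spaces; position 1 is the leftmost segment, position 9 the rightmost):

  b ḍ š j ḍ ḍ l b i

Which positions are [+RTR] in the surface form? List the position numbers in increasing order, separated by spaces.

2 5 6 7 9

From /ḍ/ at 2 rightward: 3 /š/ blocks.
From /ḍ/ at 2 leftward: 1 /b/ transparent; word edge.
From /ḍ/ at 5 rightward: 6 /ḍ/ is itself a trigger — this domain ends here.
From /ḍ/ at 5 leftward: 4 /j/ blocks.
From /ḍ/ at 6 rightward: 7 /l/ → [+RTR]; 8 /b/ transparent; 9 /i/ → [+RTR]; word edge.
From /ḍ/ at 6 leftward: 5 /ḍ/ is itself a trigger — this domain ends here.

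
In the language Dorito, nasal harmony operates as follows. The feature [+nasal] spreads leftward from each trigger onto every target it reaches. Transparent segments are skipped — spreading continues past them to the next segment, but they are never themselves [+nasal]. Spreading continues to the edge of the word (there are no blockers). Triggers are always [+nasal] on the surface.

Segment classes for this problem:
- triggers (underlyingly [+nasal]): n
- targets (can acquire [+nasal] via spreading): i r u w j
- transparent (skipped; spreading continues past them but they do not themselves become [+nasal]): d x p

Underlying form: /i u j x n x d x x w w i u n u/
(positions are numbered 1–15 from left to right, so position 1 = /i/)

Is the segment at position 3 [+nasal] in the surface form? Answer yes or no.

yes

From /n/ at 5 leftward: 4 /x/ transparent; 3 /j/ → [+nasal]; 2 /u/ → [+nasal]; 1 /i/ → [+nasal]; word edge.
From /n/ at 14 leftward: 13 /u/ → [+nasal]; 12 /i/ → [+nasal]; 11 /w/ → [+nasal]; 10 /w/ → [+nasal]; 9 /x/ transparent; 8 /x/ transparent; 7 /d/ transparent; 6 /x/ transparent; 5 /n/ is itself a trigger — this domain ends here.
Target with no active source: position 15 stays [-nasal].
[+nasal] positions on the surface: 1 2 3 5 10 11 12 13 14.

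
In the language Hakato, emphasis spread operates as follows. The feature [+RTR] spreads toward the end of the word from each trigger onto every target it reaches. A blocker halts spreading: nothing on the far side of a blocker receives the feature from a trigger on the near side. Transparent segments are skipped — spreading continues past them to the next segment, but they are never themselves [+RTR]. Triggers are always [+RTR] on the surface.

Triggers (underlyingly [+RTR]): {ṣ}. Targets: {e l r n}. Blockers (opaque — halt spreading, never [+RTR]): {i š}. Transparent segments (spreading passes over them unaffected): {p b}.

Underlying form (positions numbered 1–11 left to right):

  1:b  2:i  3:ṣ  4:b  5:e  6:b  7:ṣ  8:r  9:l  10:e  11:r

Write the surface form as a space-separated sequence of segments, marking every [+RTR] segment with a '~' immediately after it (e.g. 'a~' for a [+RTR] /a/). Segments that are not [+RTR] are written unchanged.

From /ṣ/ at 3 rightward: 4 /b/ transparent; 5 /e/ → [+RTR]; 6 /b/ transparent; 7 /ṣ/ is itself a trigger — this domain ends here.
From /ṣ/ at 7 rightward: 8 /r/ → [+RTR]; 9 /l/ → [+RTR]; 10 /e/ → [+RTR]; 11 /r/ → [+RTR]; word edge.
[+RTR] positions on the surface: 3 5 7 8 9 10 11.

b i ṣ~ b e~ b ṣ~ r~ l~ e~ r~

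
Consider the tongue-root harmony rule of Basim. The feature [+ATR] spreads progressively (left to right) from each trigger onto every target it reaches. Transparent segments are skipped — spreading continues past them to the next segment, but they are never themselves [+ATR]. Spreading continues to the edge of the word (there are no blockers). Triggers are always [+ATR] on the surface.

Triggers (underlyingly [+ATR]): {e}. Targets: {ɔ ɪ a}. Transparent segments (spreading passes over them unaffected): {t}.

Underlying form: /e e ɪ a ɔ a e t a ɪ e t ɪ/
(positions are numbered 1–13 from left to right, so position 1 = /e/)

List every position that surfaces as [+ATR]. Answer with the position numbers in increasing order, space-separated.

From /e/ at 1 rightward: 2 /e/ is itself a trigger — this domain ends here.
From /e/ at 2 rightward: 3 /ɪ/ → [+ATR]; 4 /a/ → [+ATR]; 5 /ɔ/ → [+ATR]; 6 /a/ → [+ATR]; 7 /e/ is itself a trigger — this domain ends here.
From /e/ at 7 rightward: 8 /t/ transparent; 9 /a/ → [+ATR]; 10 /ɪ/ → [+ATR]; 11 /e/ is itself a trigger — this domain ends here.
From /e/ at 11 rightward: 12 /t/ transparent; 13 /ɪ/ → [+ATR]; word edge.

1 2 3 4 5 6 7 9 10 11 13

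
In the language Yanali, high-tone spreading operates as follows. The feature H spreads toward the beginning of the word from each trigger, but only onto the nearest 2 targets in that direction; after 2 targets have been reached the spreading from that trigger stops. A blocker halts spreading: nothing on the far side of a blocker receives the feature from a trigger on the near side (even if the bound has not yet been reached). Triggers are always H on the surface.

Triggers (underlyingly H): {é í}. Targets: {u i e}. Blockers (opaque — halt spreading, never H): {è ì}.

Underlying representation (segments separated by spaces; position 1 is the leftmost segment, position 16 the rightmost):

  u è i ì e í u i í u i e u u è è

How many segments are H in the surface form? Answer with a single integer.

5

From /í/ at 6 leftward: 5 /e/ → H; 4 /ì/ blocks.
From /í/ at 9 leftward: 8 /i/ → H; 7 /u/ → H; bound reached.
Targets with no active source: positions 1 3 10 11 12 13 14 stay [-high tone].
H positions on the surface: 5 6 7 8 9.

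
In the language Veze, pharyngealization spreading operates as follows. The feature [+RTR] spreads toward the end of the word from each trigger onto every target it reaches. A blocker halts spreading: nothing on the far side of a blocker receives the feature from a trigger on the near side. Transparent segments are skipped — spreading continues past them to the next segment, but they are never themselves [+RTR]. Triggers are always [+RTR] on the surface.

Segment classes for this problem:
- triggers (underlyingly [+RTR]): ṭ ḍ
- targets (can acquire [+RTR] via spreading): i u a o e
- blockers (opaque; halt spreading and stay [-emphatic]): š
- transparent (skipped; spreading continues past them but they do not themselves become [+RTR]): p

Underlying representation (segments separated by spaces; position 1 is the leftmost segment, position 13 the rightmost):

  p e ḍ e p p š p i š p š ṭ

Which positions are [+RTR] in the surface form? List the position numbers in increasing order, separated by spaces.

3 4 13

From /ḍ/ at 3 rightward: 4 /e/ → [+RTR]; 5 /p/ transparent; 6 /p/ transparent; 7 /š/ blocks.
From /ṭ/ at 13 rightward: word edge.
Targets with no active source: positions 2 9 stay [-emphatic].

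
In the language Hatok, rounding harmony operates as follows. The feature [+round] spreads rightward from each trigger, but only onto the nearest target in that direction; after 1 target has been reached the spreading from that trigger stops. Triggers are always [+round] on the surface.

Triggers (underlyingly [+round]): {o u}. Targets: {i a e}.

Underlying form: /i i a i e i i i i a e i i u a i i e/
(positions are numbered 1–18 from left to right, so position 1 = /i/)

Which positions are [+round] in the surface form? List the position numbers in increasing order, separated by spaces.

14 15

From /u/ at 14 rightward: 15 /a/ → [+round]; bound reached.
Targets with no active source: positions 1 2 3 4 5 6 7 8 9 10 11 12 13 16 17 18 stay [-round].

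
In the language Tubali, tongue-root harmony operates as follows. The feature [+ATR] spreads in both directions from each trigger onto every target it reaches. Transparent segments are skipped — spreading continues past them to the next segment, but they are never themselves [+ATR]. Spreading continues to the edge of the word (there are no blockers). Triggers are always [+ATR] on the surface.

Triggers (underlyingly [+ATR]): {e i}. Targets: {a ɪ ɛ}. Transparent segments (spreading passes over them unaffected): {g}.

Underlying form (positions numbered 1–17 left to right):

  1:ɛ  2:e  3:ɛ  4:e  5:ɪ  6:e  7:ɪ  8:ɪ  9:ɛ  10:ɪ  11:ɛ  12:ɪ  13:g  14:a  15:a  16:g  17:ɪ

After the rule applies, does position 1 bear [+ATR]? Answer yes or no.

yes

From /e/ at 2 rightward: 3 /ɛ/ → [+ATR]; 4 /e/ is itself a trigger — this domain ends here.
From /e/ at 2 leftward: 1 /ɛ/ → [+ATR]; word edge.
From /e/ at 4 rightward: 5 /ɪ/ → [+ATR]; 6 /e/ is itself a trigger — this domain ends here.
From /e/ at 4 leftward: 3 /ɛ/ → [+ATR]; 2 /e/ is itself a trigger — this domain ends here.
From /e/ at 6 rightward: 7 /ɪ/ → [+ATR]; 8 /ɪ/ → [+ATR]; 9 /ɛ/ → [+ATR]; 10 /ɪ/ → [+ATR]; 11 /ɛ/ → [+ATR]; 12 /ɪ/ → [+ATR]; 13 /g/ transparent; 14 /a/ → [+ATR]; 15 /a/ → [+ATR]; 16 /g/ transparent; 17 /ɪ/ → [+ATR]; word edge.
From /e/ at 6 leftward: 5 /ɪ/ → [+ATR]; 4 /e/ is itself a trigger — this domain ends here.
[+ATR] positions on the surface: 1 2 3 4 5 6 7 8 9 10 11 12 14 15 17.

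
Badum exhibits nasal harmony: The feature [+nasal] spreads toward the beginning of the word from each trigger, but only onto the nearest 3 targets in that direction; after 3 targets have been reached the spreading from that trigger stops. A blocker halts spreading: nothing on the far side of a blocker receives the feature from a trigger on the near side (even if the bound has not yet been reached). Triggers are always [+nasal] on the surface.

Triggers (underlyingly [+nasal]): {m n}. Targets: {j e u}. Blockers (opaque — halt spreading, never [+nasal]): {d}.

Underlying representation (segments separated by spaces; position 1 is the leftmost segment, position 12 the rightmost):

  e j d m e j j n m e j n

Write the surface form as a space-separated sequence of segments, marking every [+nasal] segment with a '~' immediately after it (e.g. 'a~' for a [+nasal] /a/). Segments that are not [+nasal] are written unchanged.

From /m/ at 4 leftward: 3 /d/ blocks.
From /n/ at 8 leftward: 7 /j/ → [+nasal]; 6 /j/ → [+nasal]; 5 /e/ → [+nasal]; bound reached.
From /m/ at 9 leftward: 8 /n/ is itself a trigger — this domain ends here.
From /n/ at 12 leftward: 11 /j/ → [+nasal]; 10 /e/ → [+nasal]; 9 /m/ is itself a trigger — this domain ends here.
Targets with no active source: positions 1 2 stay [-nasal].
[+nasal] positions on the surface: 4 5 6 7 8 9 10 11 12.

e j d m~ e~ j~ j~ n~ m~ e~ j~ n~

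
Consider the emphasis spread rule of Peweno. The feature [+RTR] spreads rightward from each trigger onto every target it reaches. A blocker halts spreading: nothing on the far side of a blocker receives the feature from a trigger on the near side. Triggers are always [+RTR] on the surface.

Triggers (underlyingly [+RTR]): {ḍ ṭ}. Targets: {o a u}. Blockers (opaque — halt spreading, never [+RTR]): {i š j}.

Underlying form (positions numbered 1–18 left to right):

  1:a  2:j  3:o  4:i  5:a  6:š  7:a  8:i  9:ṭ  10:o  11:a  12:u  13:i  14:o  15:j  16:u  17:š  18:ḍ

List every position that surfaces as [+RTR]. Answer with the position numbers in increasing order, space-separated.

From /ṭ/ at 9 rightward: 10 /o/ → [+RTR]; 11 /a/ → [+RTR]; 12 /u/ → [+RTR]; 13 /i/ blocks.
From /ḍ/ at 18 rightward: word edge.
Targets with no active source: positions 1 3 5 7 14 16 stay [-emphatic].

9 10 11 12 18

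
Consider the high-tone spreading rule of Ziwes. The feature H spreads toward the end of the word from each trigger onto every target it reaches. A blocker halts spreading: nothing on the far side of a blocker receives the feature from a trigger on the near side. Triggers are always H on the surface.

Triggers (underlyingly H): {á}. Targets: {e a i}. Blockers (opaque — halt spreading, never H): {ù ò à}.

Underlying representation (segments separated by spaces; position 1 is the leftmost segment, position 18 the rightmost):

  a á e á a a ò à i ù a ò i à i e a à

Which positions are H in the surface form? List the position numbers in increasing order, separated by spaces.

From /á/ at 2 rightward: 3 /e/ → H; 4 /á/ is itself a trigger — this domain ends here.
From /á/ at 4 rightward: 5 /a/ → H; 6 /a/ → H; 7 /ò/ blocks.
Targets with no active source: positions 1 9 11 13 15 16 17 stay [-high tone].

2 3 4 5 6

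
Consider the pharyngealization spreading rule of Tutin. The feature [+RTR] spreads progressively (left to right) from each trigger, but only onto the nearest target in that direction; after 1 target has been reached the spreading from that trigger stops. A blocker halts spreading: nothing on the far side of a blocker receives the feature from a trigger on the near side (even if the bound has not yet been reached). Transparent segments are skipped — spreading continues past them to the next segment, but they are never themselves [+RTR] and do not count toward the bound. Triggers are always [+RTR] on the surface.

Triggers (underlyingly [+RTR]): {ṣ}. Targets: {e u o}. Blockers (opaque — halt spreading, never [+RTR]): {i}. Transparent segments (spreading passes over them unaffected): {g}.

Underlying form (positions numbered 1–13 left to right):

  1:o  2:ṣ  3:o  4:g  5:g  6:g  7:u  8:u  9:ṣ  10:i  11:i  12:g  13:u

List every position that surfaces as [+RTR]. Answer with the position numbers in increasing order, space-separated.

From /ṣ/ at 2 rightward: 3 /o/ → [+RTR]; bound reached.
From /ṣ/ at 9 rightward: 10 /i/ blocks.
Targets with no active source: positions 1 7 8 13 stay [-emphatic].

2 3 9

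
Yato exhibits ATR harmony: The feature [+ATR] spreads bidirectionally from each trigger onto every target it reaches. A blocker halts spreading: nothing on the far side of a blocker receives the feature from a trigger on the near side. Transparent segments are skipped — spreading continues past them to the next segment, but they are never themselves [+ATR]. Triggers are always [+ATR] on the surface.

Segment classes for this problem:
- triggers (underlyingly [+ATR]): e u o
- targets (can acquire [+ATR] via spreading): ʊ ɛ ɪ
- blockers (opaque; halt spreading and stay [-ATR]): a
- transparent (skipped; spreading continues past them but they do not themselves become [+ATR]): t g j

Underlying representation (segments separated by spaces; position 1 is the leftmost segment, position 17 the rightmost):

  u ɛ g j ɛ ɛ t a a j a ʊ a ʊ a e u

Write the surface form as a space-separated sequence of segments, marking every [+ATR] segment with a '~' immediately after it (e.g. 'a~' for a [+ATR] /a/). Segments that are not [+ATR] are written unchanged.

From /u/ at 1 rightward: 2 /ɛ/ → [+ATR]; 3 /g/ transparent; 4 /j/ transparent; 5 /ɛ/ → [+ATR]; 6 /ɛ/ → [+ATR]; 7 /t/ transparent; 8 /a/ blocks.
From /u/ at 1 leftward: word edge.
From /e/ at 16 rightward: 17 /u/ is itself a trigger — this domain ends here.
From /e/ at 16 leftward: 15 /a/ blocks.
From /u/ at 17 rightward: word edge.
From /u/ at 17 leftward: 16 /e/ is itself a trigger — this domain ends here.
Targets with no active source: positions 12 14 stay [-ATR].
[+ATR] positions on the surface: 1 2 5 6 16 17.

u~ ɛ~ g j ɛ~ ɛ~ t a a j a ʊ a ʊ a e~ u~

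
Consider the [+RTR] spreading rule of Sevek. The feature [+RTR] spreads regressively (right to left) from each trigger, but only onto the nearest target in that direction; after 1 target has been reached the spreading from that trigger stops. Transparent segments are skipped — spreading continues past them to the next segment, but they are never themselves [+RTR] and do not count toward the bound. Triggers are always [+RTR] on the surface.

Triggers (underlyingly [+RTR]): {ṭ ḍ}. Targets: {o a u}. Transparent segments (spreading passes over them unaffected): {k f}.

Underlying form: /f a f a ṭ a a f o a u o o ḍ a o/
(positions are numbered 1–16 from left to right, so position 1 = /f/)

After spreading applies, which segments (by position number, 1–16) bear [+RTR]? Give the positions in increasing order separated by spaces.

From /ṭ/ at 5 leftward: 4 /a/ → [+RTR]; bound reached.
From /ḍ/ at 14 leftward: 13 /o/ → [+RTR]; bound reached.
Targets with no active source: positions 2 6 7 9 10 11 12 15 16 stay [-emphatic].

4 5 13 14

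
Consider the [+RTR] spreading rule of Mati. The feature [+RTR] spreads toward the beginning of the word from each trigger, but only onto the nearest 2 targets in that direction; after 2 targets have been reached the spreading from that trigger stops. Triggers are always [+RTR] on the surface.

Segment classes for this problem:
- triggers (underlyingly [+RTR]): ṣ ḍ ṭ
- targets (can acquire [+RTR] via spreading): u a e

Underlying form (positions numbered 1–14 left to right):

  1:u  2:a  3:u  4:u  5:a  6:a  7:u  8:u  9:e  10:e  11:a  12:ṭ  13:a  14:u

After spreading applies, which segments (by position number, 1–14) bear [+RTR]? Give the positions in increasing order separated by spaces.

From /ṭ/ at 12 leftward: 11 /a/ → [+RTR]; 10 /e/ → [+RTR]; bound reached.
Targets with no active source: positions 1 2 3 4 5 6 7 8 9 13 14 stay [-emphatic].

10 11 12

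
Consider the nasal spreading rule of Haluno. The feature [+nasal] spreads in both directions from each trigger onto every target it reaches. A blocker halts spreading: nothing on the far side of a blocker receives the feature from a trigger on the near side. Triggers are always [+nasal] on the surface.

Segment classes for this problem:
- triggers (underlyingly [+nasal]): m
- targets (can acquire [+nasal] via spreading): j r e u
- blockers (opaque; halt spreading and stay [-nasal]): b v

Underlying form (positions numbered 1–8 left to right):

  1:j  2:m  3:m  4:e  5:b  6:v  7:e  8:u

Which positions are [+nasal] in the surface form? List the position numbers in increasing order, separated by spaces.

From /m/ at 2 rightward: 3 /m/ is itself a trigger — this domain ends here.
From /m/ at 2 leftward: 1 /j/ → [+nasal]; word edge.
From /m/ at 3 rightward: 4 /e/ → [+nasal]; 5 /b/ blocks.
From /m/ at 3 leftward: 2 /m/ is itself a trigger — this domain ends here.
Targets with no active source: positions 7 8 stay [-nasal].

1 2 3 4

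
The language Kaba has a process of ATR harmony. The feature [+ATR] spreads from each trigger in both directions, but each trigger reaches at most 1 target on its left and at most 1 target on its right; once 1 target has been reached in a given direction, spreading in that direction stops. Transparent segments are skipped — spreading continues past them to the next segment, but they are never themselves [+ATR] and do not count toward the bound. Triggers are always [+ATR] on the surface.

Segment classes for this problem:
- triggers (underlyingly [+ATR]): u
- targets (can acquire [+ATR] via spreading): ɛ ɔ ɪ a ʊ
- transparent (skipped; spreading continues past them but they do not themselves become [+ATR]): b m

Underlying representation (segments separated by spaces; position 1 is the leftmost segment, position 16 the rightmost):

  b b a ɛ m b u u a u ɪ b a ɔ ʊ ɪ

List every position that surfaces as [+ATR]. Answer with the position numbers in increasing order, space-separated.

4 7 8 9 10 11

From /u/ at 7 rightward: 8 /u/ is itself a trigger — this domain ends here.
From /u/ at 7 leftward: 6 /b/ transparent; 5 /m/ transparent; 4 /ɛ/ → [+ATR]; bound reached.
From /u/ at 8 rightward: 9 /a/ → [+ATR]; bound reached.
From /u/ at 8 leftward: 7 /u/ is itself a trigger — this domain ends here.
From /u/ at 10 rightward: 11 /ɪ/ → [+ATR]; bound reached.
From /u/ at 10 leftward: 9 /a/ → [+ATR]; bound reached.
Targets with no active source: positions 3 13 14 15 16 stay [-ATR].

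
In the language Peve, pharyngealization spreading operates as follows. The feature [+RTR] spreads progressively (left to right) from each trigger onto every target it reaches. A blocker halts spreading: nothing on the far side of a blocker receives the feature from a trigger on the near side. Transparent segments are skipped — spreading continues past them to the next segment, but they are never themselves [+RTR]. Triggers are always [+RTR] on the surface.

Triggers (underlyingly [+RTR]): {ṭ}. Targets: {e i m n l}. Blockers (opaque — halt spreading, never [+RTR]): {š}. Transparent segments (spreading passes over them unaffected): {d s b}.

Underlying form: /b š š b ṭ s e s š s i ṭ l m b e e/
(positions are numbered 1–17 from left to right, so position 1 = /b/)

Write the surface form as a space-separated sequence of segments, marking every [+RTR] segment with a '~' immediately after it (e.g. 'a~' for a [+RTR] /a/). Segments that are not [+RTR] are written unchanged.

From /ṭ/ at 5 rightward: 6 /s/ transparent; 7 /e/ → [+RTR]; 8 /s/ transparent; 9 /š/ blocks.
From /ṭ/ at 12 rightward: 13 /l/ → [+RTR]; 14 /m/ → [+RTR]; 15 /b/ transparent; 16 /e/ → [+RTR]; 17 /e/ → [+RTR]; word edge.
Target with no active source: position 11 stays [-emphatic].
[+RTR] positions on the surface: 5 7 12 13 14 16 17.

b š š b ṭ~ s e~ s š s i ṭ~ l~ m~ b e~ e~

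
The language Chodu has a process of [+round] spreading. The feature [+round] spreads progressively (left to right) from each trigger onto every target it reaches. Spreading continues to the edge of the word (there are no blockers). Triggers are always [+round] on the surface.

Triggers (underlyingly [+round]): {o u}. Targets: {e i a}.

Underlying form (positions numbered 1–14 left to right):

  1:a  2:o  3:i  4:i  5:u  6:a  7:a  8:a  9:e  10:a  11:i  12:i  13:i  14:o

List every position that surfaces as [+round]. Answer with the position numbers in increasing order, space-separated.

2 3 4 5 6 7 8 9 10 11 12 13 14

From /o/ at 2 rightward: 3 /i/ → [+round]; 4 /i/ → [+round]; 5 /u/ is itself a trigger — this domain ends here.
From /u/ at 5 rightward: 6 /a/ → [+round]; 7 /a/ → [+round]; 8 /a/ → [+round]; 9 /e/ → [+round]; 10 /a/ → [+round]; 11 /i/ → [+round]; 12 /i/ → [+round]; 13 /i/ → [+round]; 14 /o/ is itself a trigger — this domain ends here.
From /o/ at 14 rightward: word edge.
Target with no active source: position 1 stays [-round].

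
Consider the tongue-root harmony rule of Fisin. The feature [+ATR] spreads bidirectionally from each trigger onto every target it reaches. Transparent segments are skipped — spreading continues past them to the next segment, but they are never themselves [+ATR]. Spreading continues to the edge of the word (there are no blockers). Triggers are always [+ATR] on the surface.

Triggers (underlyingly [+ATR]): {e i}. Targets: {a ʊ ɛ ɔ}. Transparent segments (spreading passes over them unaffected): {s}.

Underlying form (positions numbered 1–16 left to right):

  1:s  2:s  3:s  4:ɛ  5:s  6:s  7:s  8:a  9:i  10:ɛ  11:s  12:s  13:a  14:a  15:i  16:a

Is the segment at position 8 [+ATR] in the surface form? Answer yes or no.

yes

From /i/ at 9 rightward: 10 /ɛ/ → [+ATR]; 11 /s/ transparent; 12 /s/ transparent; 13 /a/ → [+ATR]; 14 /a/ → [+ATR]; 15 /i/ is itself a trigger — this domain ends here.
From /i/ at 9 leftward: 8 /a/ → [+ATR]; 7 /s/ transparent; 6 /s/ transparent; 5 /s/ transparent; 4 /ɛ/ → [+ATR]; 3 /s/ transparent; 2 /s/ transparent; 1 /s/ transparent; word edge.
From /i/ at 15 rightward: 16 /a/ → [+ATR]; word edge.
From /i/ at 15 leftward: 14 /a/ → [+ATR]; 13 /a/ → [+ATR]; 12 /s/ transparent; 11 /s/ transparent; 10 /ɛ/ → [+ATR]; 9 /i/ is itself a trigger — this domain ends here.
[+ATR] positions on the surface: 4 8 9 10 13 14 15 16.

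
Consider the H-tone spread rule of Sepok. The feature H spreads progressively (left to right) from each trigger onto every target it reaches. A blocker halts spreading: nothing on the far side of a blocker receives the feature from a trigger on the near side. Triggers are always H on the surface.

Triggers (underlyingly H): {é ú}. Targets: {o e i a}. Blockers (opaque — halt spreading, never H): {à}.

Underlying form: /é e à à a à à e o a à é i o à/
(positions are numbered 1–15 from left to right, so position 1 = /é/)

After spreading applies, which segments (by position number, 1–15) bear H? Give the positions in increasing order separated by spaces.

1 2 12 13 14

From /é/ at 1 rightward: 2 /e/ → H; 3 /à/ blocks.
From /é/ at 12 rightward: 13 /i/ → H; 14 /o/ → H; 15 /à/ blocks.
Targets with no active source: positions 5 8 9 10 stay [-high tone].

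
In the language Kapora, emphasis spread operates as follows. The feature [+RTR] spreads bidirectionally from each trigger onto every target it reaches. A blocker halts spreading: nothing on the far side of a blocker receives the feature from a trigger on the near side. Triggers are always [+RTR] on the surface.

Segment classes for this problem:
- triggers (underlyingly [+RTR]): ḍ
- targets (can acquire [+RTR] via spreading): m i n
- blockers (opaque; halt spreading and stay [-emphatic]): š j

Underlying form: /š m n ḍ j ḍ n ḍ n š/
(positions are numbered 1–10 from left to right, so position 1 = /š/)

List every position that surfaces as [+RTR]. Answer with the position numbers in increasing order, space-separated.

From /ḍ/ at 4 rightward: 5 /j/ blocks.
From /ḍ/ at 4 leftward: 3 /n/ → [+RTR]; 2 /m/ → [+RTR]; 1 /š/ blocks.
From /ḍ/ at 6 rightward: 7 /n/ → [+RTR]; 8 /ḍ/ is itself a trigger — this domain ends here.
From /ḍ/ at 6 leftward: 5 /j/ blocks.
From /ḍ/ at 8 rightward: 9 /n/ → [+RTR]; 10 /š/ blocks.
From /ḍ/ at 8 leftward: 7 /n/ → [+RTR]; 6 /ḍ/ is itself a trigger — this domain ends here.

2 3 4 6 7 8 9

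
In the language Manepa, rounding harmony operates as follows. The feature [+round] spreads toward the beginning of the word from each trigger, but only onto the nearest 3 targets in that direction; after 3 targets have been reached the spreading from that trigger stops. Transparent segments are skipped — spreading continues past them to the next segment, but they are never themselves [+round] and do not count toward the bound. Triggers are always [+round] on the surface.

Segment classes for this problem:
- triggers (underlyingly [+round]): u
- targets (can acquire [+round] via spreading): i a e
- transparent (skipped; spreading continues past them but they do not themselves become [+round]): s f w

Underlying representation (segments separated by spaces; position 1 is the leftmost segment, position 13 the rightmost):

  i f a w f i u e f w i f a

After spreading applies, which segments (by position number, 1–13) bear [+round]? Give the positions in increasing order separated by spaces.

1 3 6 7

From /u/ at 7 leftward: 6 /i/ → [+round]; 5 /f/ transparent; 4 /w/ transparent; 3 /a/ → [+round]; 2 /f/ transparent; 1 /i/ → [+round]; bound reached.
Targets with no active source: positions 8 11 13 stay [-round].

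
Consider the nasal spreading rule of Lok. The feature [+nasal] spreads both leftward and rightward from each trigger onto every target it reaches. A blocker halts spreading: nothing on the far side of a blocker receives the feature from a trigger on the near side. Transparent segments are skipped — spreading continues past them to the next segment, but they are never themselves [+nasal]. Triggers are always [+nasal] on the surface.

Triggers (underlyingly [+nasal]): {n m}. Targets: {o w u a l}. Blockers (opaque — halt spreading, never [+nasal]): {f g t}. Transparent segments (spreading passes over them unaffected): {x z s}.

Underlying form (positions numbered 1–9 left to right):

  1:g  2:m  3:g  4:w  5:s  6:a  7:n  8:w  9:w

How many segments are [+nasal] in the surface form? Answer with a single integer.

6

From /m/ at 2 rightward: 3 /g/ blocks.
From /m/ at 2 leftward: 1 /g/ blocks.
From /n/ at 7 rightward: 8 /w/ → [+nasal]; 9 /w/ → [+nasal]; word edge.
From /n/ at 7 leftward: 6 /a/ → [+nasal]; 5 /s/ transparent; 4 /w/ → [+nasal]; 3 /g/ blocks.
[+nasal] positions on the surface: 2 4 6 7 8 9.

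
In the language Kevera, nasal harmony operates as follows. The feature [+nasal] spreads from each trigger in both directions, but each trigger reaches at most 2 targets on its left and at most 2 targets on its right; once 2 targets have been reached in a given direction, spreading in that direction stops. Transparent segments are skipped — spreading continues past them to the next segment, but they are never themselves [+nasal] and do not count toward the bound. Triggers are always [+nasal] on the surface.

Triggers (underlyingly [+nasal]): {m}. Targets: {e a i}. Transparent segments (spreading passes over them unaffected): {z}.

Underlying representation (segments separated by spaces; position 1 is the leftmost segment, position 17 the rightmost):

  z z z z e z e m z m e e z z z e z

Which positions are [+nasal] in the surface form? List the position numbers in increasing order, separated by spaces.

From /m/ at 8 rightward: 9 /z/ transparent; 10 /m/ is itself a trigger — this domain ends here.
From /m/ at 8 leftward: 7 /e/ → [+nasal]; 6 /z/ transparent; 5 /e/ → [+nasal]; bound reached.
From /m/ at 10 rightward: 11 /e/ → [+nasal]; 12 /e/ → [+nasal]; bound reached.
From /m/ at 10 leftward: 9 /z/ transparent; 8 /m/ is itself a trigger — this domain ends here.
Target with no active source: position 16 stays [-nasal].

5 7 8 10 11 12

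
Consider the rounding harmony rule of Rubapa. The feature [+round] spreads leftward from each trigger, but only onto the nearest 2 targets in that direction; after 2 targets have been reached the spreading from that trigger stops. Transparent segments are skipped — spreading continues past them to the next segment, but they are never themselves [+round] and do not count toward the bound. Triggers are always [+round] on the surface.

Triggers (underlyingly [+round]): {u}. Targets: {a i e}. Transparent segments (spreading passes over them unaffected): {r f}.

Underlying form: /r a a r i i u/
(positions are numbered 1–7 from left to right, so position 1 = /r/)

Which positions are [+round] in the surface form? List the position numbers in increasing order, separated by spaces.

From /u/ at 7 leftward: 6 /i/ → [+round]; 5 /i/ → [+round]; bound reached.
Targets with no active source: positions 2 3 stay [-round].

5 6 7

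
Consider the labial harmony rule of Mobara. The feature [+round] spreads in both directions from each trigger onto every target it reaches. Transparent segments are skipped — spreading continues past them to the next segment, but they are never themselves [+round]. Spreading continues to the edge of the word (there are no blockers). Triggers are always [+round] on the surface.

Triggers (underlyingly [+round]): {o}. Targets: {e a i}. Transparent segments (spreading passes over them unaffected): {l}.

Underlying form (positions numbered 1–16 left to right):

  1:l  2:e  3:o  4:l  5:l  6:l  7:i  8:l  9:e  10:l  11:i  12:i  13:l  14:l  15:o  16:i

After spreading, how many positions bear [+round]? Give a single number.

8

From /o/ at 3 rightward: 4 /l/ transparent; 5 /l/ transparent; 6 /l/ transparent; 7 /i/ → [+round]; 8 /l/ transparent; 9 /e/ → [+round]; 10 /l/ transparent; 11 /i/ → [+round]; 12 /i/ → [+round]; 13 /l/ transparent; 14 /l/ transparent; 15 /o/ is itself a trigger — this domain ends here.
From /o/ at 3 leftward: 2 /e/ → [+round]; 1 /l/ transparent; word edge.
From /o/ at 15 rightward: 16 /i/ → [+round]; word edge.
From /o/ at 15 leftward: 14 /l/ transparent; 13 /l/ transparent; 12 /i/ → [+round]; 11 /i/ → [+round]; 10 /l/ transparent; 9 /e/ → [+round]; 8 /l/ transparent; 7 /i/ → [+round]; 6 /l/ transparent; 5 /l/ transparent; 4 /l/ transparent; 3 /o/ is itself a trigger — this domain ends here.
[+round] positions on the surface: 2 3 7 9 11 12 15 16.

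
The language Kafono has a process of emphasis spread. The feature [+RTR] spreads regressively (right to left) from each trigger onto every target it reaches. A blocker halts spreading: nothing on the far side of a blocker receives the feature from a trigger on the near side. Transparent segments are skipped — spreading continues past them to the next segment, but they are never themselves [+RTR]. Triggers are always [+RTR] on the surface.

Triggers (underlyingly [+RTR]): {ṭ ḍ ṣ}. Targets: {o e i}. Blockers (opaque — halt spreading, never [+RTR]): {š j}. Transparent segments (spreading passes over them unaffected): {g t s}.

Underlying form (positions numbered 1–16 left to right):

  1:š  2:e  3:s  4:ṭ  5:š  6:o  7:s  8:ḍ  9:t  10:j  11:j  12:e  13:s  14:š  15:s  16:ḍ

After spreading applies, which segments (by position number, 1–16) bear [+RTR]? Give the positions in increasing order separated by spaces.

From /ṭ/ at 4 leftward: 3 /s/ transparent; 2 /e/ → [+RTR]; 1 /š/ blocks.
From /ḍ/ at 8 leftward: 7 /s/ transparent; 6 /o/ → [+RTR]; 5 /š/ blocks.
From /ḍ/ at 16 leftward: 15 /s/ transparent; 14 /š/ blocks.
Target with no active source: position 12 stays [-emphatic].

2 4 6 8 16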